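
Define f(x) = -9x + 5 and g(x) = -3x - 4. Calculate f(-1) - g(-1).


f(-1) = 14
g(-1) = -1
Difference = 15

15


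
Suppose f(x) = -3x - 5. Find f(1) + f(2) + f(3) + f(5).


f(1) = -8
f(2) = -11
f(3) = -14
f(5) = -20
Sum = -53

-53


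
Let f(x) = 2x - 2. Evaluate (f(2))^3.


f(2) = 2
(2)^3 = 8

8


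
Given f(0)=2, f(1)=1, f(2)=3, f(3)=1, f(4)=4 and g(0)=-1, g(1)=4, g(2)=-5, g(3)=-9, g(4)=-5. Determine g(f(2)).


f(2) = 3
g(3) = -9

-9


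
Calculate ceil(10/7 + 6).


10/7 = 1.4286
1.4286 + 6 = 7.4286
ceil(7.4286) = 8

8


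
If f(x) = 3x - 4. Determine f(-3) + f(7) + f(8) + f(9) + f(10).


f(-3) = -13
f(7) = 17
f(8) = 20
f(9) = 23
f(10) = 26
Sum = 73

73


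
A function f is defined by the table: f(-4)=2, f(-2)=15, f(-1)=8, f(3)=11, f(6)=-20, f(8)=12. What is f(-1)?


Reading from the table at x = -1

8


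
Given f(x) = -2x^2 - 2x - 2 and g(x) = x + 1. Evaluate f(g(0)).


g(0) = 1
f(1) = (-2)*(1)^2 - 2*(1) - 2 = -6

-6


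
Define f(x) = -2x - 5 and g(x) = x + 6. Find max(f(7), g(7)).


f(7) = -19
g(7) = 13
max = 13

13


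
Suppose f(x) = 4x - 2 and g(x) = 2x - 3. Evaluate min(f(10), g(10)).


f(10) = 38
g(10) = 17
min = 17

17


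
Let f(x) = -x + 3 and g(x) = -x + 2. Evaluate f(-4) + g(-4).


f(-4) = 7
g(-4) = 6
Sum = 13

13


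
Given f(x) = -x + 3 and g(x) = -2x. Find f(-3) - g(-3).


f(-3) = 6
g(-3) = 6
Difference = 0

0


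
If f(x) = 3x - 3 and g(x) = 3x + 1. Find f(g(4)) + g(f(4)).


f(g(4)) = 36
g(f(4)) = 28
Sum = 64

64


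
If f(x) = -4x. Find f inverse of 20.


Solve -4x = 20
x = (20) / (-4) = -5

-5


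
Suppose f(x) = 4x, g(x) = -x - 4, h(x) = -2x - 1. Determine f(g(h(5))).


h(5) = -11
g(-11) = 7
f(7) = 28

28


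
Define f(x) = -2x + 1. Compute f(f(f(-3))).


f(-3) = 7
f(7) = -13
f(-13) = 27

27


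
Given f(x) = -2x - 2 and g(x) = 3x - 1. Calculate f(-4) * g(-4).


f(-4) = 6
g(-4) = -13
Product = -78

-78


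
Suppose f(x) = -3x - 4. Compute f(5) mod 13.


f(5) = -19
-19 mod 13 = 7

7


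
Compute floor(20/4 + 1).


6


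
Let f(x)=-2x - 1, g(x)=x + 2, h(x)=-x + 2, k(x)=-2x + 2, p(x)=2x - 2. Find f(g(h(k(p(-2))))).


p(-2) = -6
k(-6) = 14
h(14) = -12
g(-12) = -10
f(-10) = 19

19


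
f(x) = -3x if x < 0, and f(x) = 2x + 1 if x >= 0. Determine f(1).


1 satisfies x >= 0
f(1) = 3

3


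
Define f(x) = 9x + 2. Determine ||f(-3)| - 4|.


f(-3) = -25
|-25| = 25
|25 - 4| = 21

21


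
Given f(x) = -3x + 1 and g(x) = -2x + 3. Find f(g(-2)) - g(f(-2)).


f(g(-2)) = -20
g(f(-2)) = -11
Difference = -9

-9


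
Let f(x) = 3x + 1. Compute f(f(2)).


f(2) = 7
f(7) = 22

22


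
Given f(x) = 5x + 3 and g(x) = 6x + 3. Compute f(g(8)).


258


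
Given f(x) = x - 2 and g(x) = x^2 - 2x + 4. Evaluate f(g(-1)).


g(-1) = 7
f(7) = 5

5


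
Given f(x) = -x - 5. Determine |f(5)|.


f(5) = -10
|-10| = 10

10


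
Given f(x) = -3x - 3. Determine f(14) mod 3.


f(14) = -45
-45 mod 3 = 0

0


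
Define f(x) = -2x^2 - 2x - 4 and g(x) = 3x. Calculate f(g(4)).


g(4) = 12
f(12) = (-2)*(12)^2 - 2*(12) - 4 = -316

-316


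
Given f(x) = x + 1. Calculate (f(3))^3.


f(3) = 4
(4)^3 = 64

64


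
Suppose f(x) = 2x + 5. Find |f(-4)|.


f(-4) = -3
|-3| = 3

3


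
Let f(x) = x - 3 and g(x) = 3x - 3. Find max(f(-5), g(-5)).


f(-5) = -8
g(-5) = -18
max = -8

-8


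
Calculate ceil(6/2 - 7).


-4


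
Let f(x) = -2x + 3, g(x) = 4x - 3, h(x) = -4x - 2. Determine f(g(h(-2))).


h(-2) = 6
g(6) = 21
f(21) = -39

-39


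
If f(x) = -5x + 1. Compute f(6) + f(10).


-78


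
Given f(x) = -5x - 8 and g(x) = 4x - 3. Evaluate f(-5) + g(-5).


f(-5) = 17
g(-5) = -23
Sum = -6

-6


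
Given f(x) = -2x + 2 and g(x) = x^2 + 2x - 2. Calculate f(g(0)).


g(0) = -2
f(-2) = 6

6


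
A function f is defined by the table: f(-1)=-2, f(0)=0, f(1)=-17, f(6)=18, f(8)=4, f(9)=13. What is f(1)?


Reading from the table at x = 1

-17


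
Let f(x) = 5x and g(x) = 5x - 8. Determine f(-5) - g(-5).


f(-5) = -25
g(-5) = -33
Difference = 8

8


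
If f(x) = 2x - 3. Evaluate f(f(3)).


f(3) = 3
f(3) = 3

3


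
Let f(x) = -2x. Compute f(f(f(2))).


f(2) = -4
f(-4) = 8
f(8) = -16

-16


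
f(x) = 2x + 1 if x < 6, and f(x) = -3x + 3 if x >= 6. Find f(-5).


-5 satisfies x < 6
f(-5) = -9

-9


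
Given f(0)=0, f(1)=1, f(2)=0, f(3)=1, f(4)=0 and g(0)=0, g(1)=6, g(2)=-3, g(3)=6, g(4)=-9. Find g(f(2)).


f(2) = 0
g(0) = 0

0


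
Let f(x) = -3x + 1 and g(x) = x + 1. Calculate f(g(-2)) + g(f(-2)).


12


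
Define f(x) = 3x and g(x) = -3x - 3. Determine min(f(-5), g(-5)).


f(-5) = -15
g(-5) = 12
min = -15

-15


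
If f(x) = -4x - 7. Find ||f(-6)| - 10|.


f(-6) = 17
|17| = 17
|17 - 10| = 7

7


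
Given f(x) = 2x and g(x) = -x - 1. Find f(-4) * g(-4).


f(-4) = -8
g(-4) = 3
Product = -24

-24


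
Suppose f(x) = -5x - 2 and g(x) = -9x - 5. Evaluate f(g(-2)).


g(-2) = 13
f(13) = -67

-67


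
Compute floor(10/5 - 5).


10/5 = 2
2 - 5 = -3
floor(-3) = -3

-3


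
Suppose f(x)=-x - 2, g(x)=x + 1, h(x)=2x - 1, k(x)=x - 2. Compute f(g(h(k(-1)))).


k(-1) = -3
h(-3) = -7
g(-7) = -6
f(-6) = 4

4


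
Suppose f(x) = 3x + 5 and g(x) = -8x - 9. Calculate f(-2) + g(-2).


6


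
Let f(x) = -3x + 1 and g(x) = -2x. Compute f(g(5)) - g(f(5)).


f(g(5)) = 31
g(f(5)) = 28
Difference = 3

3


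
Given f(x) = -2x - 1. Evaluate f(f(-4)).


f(-4) = 7
f(7) = -15

-15


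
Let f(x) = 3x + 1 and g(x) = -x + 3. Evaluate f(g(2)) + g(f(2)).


f(g(2)) = 4
g(f(2)) = -4
Sum = 0

0


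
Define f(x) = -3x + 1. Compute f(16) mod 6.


f(16) = -47
-47 mod 6 = 1

1


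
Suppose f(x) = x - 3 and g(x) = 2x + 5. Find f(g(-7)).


g(-7) = -9
f(-9) = -12

-12


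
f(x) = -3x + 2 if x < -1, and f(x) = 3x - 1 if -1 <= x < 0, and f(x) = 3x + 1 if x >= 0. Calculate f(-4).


-4 satisfies x < -1
f(-4) = 14

14


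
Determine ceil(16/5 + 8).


16/5 = 3.2
3.2 + 8 = 11.2
ceil(11.2) = 12

12


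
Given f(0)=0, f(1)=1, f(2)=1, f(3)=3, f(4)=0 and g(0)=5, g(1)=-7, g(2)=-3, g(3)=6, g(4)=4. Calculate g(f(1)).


f(1) = 1
g(1) = -7

-7


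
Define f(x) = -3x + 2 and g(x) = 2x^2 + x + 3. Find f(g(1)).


g(1) = 6
f(6) = -16

-16


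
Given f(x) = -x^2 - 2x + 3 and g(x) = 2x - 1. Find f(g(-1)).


g(-1) = -3
f(-3) = (-1)*(-3)^2 - 2*(-3) + 3 = 0

0


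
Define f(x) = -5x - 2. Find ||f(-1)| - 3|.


0


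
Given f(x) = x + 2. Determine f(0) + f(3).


f(0) = 2
f(3) = 5
Sum = 7

7


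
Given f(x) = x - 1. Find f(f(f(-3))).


f(-3) = -4
f(-4) = -5
f(-5) = -6

-6


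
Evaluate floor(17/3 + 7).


17/3 = 5.6667
5.6667 + 7 = 12.6667
floor(12.6667) = 12

12


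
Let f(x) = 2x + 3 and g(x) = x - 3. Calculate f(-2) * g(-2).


f(-2) = -1
g(-2) = -5
Product = 5

5


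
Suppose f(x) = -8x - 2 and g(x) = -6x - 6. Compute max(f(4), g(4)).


f(4) = -34
g(4) = -30
max = -30

-30


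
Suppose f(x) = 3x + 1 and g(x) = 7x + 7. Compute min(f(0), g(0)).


f(0) = 1
g(0) = 7
min = 1

1


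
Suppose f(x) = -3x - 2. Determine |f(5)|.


f(5) = -17
|-17| = 17

17


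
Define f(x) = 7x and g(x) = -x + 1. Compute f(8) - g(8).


f(8) = 56
g(8) = -7
Difference = 63

63


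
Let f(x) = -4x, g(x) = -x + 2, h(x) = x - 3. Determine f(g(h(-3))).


h(-3) = -6
g(-6) = 8
f(8) = -32

-32


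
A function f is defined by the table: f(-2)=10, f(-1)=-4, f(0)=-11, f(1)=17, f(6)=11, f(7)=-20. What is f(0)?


Reading from the table at x = 0

-11


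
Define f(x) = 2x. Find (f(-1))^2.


f(-1) = -2
(-2)^2 = 4

4


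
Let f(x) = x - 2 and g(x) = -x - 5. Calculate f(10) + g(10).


f(10) = 8
g(10) = -15
Sum = -7

-7


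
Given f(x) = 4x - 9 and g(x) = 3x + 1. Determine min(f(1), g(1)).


f(1) = -5
g(1) = 4
min = -5

-5


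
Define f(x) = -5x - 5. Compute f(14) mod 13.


f(14) = -75
-75 mod 13 = 3

3


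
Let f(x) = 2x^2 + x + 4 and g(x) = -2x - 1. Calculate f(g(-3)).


g(-3) = 5
f(5) = 2*(5)^2 + 1*(5) + 4 = 59

59


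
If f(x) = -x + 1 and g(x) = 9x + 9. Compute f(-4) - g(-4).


f(-4) = 5
g(-4) = -27
Difference = 32

32


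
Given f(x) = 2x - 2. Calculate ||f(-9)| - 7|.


f(-9) = -20
|-20| = 20
|20 - 7| = 13

13


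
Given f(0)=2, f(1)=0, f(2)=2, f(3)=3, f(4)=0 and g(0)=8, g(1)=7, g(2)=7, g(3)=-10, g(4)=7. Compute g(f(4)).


8


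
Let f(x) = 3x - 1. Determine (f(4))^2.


f(4) = 11
(11)^2 = 121

121


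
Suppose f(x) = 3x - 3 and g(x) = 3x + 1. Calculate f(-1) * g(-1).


f(-1) = -6
g(-1) = -2
Product = 12

12


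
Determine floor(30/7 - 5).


30/7 = 4.2857
4.2857 - 5 = -0.7143
floor(-0.7143) = -1

-1


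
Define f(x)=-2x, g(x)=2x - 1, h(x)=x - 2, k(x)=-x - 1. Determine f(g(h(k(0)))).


14


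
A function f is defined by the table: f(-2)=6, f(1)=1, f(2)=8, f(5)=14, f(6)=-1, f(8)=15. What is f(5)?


14


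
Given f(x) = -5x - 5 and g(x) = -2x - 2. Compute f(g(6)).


g(6) = -14
f(-14) = 65

65


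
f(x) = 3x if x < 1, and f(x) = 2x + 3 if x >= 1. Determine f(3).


3 satisfies x >= 1
f(3) = 9

9


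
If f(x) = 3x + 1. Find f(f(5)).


f(5) = 16
f(16) = 49

49


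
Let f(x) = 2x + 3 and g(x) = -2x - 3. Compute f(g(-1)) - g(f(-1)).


6


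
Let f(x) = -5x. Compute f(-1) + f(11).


f(-1) = 5
f(11) = -55
Sum = -50

-50


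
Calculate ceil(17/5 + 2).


6


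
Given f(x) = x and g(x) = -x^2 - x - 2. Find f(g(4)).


g(4) = -22
f(-22) = -22

-22


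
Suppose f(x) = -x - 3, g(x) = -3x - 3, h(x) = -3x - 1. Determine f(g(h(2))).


h(2) = -7
g(-7) = 18
f(18) = -21

-21


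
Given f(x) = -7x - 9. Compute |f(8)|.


f(8) = -65
|-65| = 65

65


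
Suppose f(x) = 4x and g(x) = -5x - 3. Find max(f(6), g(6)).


24


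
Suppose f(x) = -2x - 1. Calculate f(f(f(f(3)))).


f(3) = -7
f(-7) = 13
f(13) = -27
f(-27) = 53

53


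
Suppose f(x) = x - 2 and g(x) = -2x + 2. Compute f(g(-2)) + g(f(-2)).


f(g(-2)) = 4
g(f(-2)) = 10
Sum = 14

14


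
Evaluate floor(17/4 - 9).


-5


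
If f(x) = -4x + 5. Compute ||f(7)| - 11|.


f(7) = -23
|-23| = 23
|23 - 11| = 12

12


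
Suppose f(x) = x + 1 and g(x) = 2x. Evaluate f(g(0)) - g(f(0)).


f(g(0)) = 1
g(f(0)) = 2
Difference = -1

-1


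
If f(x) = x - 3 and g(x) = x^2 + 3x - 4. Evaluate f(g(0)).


g(0) = -4
f(-4) = -7

-7


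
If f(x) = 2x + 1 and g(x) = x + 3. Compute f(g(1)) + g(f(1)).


f(g(1)) = 9
g(f(1)) = 6
Sum = 15

15


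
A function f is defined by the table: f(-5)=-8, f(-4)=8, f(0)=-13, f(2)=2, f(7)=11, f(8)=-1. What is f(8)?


-1


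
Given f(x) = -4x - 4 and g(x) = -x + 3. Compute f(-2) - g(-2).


f(-2) = 4
g(-2) = 5
Difference = -1

-1


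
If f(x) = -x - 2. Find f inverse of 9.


Solve -x - 2 = 9
x = (9 + 2) / (-1) = -11

-11


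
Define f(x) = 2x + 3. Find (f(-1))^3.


f(-1) = 1
(1)^3 = 1

1


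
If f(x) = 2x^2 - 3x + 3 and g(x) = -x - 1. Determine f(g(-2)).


g(-2) = 1
f(1) = 2*(1)^2 - 3*(1) + 3 = 2

2


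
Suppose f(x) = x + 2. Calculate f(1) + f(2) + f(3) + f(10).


f(1) = 3
f(2) = 4
f(3) = 5
f(10) = 12
Sum = 24

24


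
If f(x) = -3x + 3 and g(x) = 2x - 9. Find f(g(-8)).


g(-8) = -25
f(-25) = 78

78


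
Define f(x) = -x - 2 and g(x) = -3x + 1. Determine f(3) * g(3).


40


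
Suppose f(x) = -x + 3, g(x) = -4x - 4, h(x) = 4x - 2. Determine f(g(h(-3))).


h(-3) = -14
g(-14) = 52
f(52) = -49

-49


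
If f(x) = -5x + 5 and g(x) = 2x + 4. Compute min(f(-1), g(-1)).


f(-1) = 10
g(-1) = 2
min = 2

2


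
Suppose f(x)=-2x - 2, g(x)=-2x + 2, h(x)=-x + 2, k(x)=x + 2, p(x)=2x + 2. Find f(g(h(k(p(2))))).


-30


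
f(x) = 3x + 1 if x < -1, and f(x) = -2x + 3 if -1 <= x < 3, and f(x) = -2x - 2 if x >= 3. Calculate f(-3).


-3 satisfies x < -1
f(-3) = -8

-8


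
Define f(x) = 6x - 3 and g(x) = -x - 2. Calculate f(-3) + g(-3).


f(-3) = -21
g(-3) = 1
Sum = -20

-20


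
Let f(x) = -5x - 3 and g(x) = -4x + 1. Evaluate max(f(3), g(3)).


f(3) = -18
g(3) = -11
max = -11

-11


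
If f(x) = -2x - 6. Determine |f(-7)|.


8


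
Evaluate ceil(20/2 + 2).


12


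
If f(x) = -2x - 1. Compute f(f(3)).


f(3) = -7
f(-7) = 13

13


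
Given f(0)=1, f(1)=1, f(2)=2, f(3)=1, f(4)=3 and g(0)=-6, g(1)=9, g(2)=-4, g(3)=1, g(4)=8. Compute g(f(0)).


f(0) = 1
g(1) = 9

9


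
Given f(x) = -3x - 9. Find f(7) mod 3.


f(7) = -30
-30 mod 3 = 0

0


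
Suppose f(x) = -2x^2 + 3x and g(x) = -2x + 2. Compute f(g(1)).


g(1) = 0
f(0) = (-2)*(0)^2 + 3*(0) = 0

0


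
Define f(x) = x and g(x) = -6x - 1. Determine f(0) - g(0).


f(0) = 0
g(0) = -1
Difference = 1

1


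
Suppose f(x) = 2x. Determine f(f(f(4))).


f(4) = 8
f(8) = 16
f(16) = 32

32


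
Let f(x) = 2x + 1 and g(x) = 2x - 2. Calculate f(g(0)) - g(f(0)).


f(g(0)) = -3
g(f(0)) = 0
Difference = -3

-3


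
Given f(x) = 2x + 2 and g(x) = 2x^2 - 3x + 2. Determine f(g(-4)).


g(-4) = 46
f(46) = 94

94


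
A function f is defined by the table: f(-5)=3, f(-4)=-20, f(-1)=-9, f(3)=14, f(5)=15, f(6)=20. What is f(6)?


Reading from the table at x = 6

20


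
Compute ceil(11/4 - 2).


11/4 = 2.75
2.75 - 2 = 0.75
ceil(0.75) = 1

1


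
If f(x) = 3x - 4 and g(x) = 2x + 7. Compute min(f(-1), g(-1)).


f(-1) = -7
g(-1) = 5
min = -7

-7


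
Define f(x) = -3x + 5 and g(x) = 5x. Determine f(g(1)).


g(1) = 5
f(5) = -10

-10


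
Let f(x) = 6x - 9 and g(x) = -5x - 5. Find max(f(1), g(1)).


-3


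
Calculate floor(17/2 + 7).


17/2 = 8.5
8.5 + 7 = 15.5
floor(15.5) = 15

15


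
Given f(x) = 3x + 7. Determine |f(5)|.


f(5) = 22
|22| = 22

22


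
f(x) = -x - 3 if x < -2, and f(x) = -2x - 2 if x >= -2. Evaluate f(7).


7 satisfies x >= -2
f(7) = -16

-16


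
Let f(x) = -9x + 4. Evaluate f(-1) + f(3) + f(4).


f(-1) = 13
f(3) = -23
f(4) = -32
Sum = -42

-42


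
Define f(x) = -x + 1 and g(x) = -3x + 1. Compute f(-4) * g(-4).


f(-4) = 5
g(-4) = 13
Product = 65

65


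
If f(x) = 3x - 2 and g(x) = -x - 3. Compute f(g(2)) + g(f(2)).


f(g(2)) = -17
g(f(2)) = -7
Sum = -24

-24


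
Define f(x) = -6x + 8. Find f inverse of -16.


4


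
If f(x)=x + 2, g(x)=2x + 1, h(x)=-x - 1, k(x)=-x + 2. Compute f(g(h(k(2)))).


k(2) = 0
h(0) = -1
g(-1) = -1
f(-1) = 1

1


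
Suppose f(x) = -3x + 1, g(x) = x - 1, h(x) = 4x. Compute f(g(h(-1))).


h(-1) = -4
g(-4) = -5
f(-5) = 16

16


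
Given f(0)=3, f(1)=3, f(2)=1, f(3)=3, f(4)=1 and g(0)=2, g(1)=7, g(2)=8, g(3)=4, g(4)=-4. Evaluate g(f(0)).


f(0) = 3
g(3) = 4

4


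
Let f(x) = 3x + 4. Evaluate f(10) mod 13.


f(10) = 34
34 mod 13 = 8

8


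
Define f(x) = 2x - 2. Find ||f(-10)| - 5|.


17


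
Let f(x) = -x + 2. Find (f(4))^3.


-8


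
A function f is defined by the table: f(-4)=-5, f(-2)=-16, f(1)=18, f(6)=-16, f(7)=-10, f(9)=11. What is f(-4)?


-5


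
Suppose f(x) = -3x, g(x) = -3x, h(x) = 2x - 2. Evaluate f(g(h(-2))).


h(-2) = -6
g(-6) = 18
f(18) = -54

-54


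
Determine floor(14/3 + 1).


14/3 = 4.6667
4.6667 + 1 = 5.6667
floor(5.6667) = 5

5


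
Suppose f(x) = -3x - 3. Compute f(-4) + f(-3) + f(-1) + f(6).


f(-4) = 9
f(-3) = 6
f(-1) = 0
f(6) = -21
Sum = -6

-6


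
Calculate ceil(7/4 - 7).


7/4 = 1.75
1.75 - 7 = -5.25
ceil(-5.25) = -5

-5


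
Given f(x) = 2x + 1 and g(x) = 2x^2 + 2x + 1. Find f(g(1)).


g(1) = 5
f(5) = 11

11


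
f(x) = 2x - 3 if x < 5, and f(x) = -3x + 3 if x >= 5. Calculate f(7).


7 satisfies x >= 5
f(7) = -18

-18


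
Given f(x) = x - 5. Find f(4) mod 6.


f(4) = -1
-1 mod 6 = 5

5


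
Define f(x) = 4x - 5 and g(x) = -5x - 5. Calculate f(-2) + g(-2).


f(-2) = -13
g(-2) = 5
Sum = -8

-8


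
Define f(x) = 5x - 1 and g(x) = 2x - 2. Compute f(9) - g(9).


f(9) = 44
g(9) = 16
Difference = 28

28


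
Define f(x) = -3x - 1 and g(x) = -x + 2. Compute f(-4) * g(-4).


f(-4) = 11
g(-4) = 6
Product = 66

66


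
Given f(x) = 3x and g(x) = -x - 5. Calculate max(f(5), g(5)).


f(5) = 15
g(5) = -10
max = 15

15


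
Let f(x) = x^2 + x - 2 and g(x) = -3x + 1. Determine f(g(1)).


0


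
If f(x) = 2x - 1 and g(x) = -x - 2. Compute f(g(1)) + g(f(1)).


f(g(1)) = -7
g(f(1)) = -3
Sum = -10

-10


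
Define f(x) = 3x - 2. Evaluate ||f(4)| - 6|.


f(4) = 10
|10| = 10
|10 - 6| = 4

4


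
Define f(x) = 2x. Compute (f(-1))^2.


4


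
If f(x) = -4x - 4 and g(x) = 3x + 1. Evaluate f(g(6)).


-80


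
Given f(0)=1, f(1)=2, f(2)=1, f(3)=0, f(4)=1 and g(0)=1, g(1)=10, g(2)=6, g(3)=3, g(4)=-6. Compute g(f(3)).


f(3) = 0
g(0) = 1

1


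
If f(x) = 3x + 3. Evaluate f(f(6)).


f(6) = 21
f(21) = 66

66


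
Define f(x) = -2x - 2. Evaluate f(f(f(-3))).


f(-3) = 4
f(4) = -10
f(-10) = 18

18


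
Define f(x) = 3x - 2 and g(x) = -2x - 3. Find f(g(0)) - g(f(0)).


f(g(0)) = -11
g(f(0)) = 1
Difference = -12

-12


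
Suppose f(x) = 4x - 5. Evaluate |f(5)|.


f(5) = 15
|15| = 15

15


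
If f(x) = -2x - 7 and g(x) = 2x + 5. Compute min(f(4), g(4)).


f(4) = -15
g(4) = 13
min = -15

-15


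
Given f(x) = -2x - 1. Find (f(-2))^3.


f(-2) = 3
(3)^3 = 27

27


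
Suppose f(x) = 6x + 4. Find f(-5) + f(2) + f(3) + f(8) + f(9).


122


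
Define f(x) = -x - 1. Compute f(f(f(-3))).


f(-3) = 2
f(2) = -3
f(-3) = 2

2


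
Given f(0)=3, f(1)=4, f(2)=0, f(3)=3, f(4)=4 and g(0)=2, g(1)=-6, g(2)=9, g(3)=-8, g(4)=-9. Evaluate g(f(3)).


f(3) = 3
g(3) = -8

-8


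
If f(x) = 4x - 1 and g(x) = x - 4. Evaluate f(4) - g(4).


15


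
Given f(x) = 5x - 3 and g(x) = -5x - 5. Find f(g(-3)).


g(-3) = 10
f(10) = 47

47


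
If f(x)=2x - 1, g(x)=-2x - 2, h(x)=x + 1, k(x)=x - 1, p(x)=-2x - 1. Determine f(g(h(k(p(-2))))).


p(-2) = 3
k(3) = 2
h(2) = 3
g(3) = -8
f(-8) = -17

-17


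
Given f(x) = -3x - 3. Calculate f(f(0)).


6


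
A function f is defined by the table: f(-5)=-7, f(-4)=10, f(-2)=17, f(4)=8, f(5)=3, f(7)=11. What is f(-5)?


Reading from the table at x = -5

-7


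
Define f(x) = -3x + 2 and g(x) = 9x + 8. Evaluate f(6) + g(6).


46


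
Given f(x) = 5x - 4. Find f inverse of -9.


Solve 5x - 4 = -9
x = (-9 + 4) / 5 = -1

-1


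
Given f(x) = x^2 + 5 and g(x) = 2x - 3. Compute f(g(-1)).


g(-1) = -5
f(-5) = 1*(-5)^2 + 5 = 30

30


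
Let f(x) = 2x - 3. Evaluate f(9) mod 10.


f(9) = 15
15 mod 10 = 5

5


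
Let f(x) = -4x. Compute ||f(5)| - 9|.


f(5) = -20
|-20| = 20
|20 - 9| = 11

11


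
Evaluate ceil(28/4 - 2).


28/4 = 7
7 - 2 = 5
ceil(5) = 5

5


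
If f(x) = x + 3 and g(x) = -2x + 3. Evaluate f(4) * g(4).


f(4) = 7
g(4) = -5
Product = -35

-35


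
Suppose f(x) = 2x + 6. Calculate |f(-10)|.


f(-10) = -14
|-14| = 14

14


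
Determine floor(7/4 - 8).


7/4 = 1.75
1.75 - 8 = -6.25
floor(-6.25) = -7

-7


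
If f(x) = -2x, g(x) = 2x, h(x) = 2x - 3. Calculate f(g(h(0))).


h(0) = -3
g(-3) = -6
f(-6) = 12

12


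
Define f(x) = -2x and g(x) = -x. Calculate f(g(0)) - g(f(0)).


f(g(0)) = 0
g(f(0)) = 0
Difference = 0

0


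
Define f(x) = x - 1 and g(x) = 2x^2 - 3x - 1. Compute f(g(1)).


g(1) = -2
f(-2) = -3

-3


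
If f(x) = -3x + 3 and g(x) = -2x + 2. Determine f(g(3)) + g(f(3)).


f(g(3)) = 15
g(f(3)) = 14
Sum = 29

29


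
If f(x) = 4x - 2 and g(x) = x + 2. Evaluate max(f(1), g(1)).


f(1) = 2
g(1) = 3
max = 3

3


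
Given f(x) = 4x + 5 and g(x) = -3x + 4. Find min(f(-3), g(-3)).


-7


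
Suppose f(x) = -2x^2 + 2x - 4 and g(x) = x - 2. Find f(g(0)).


-16


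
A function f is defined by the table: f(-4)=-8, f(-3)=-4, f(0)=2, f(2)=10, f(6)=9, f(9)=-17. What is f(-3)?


Reading from the table at x = -3

-4


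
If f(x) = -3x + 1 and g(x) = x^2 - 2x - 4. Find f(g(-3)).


g(-3) = 11
f(11) = -32

-32


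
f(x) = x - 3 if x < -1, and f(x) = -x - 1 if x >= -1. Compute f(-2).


-2 satisfies x < -1
f(-2) = -5

-5


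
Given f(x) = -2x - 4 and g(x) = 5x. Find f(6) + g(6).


f(6) = -16
g(6) = 30
Sum = 14

14


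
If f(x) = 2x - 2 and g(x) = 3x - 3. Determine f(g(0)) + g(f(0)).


f(g(0)) = -8
g(f(0)) = -9
Sum = -17

-17


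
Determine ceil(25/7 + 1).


25/7 = 3.5714
3.5714 + 1 = 4.5714
ceil(4.5714) = 5

5


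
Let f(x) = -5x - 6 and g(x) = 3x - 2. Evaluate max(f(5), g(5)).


f(5) = -31
g(5) = 13
max = 13

13


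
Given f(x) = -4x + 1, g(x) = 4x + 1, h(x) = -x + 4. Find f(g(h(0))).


h(0) = 4
g(4) = 17
f(17) = -67

-67


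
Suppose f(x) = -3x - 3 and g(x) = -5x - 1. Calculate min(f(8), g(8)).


f(8) = -27
g(8) = -41
min = -41

-41


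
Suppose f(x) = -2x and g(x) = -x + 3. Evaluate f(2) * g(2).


-4


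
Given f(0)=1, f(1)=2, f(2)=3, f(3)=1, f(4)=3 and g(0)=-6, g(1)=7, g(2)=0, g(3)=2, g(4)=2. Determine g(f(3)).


f(3) = 1
g(1) = 7

7


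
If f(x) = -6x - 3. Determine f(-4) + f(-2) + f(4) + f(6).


f(-4) = 21
f(-2) = 9
f(4) = -27
f(6) = -39
Sum = -36

-36


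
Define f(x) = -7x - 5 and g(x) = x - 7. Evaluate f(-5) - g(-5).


f(-5) = 30
g(-5) = -12
Difference = 42

42


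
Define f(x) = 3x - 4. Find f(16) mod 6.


f(16) = 44
44 mod 6 = 2

2


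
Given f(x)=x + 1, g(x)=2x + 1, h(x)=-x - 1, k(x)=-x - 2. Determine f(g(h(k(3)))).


k(3) = -5
h(-5) = 4
g(4) = 9
f(9) = 10

10


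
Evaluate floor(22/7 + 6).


22/7 = 3.1429
3.1429 + 6 = 9.1429
floor(9.1429) = 9

9


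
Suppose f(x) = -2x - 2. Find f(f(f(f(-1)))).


f(-1) = 0
f(0) = -2
f(-2) = 2
f(2) = -6

-6


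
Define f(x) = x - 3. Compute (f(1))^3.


f(1) = -2
(-2)^3 = -8

-8


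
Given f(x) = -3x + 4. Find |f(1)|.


f(1) = 1
|1| = 1

1


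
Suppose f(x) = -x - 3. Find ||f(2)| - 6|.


f(2) = -5
|-5| = 5
|5 - 6| = 1

1


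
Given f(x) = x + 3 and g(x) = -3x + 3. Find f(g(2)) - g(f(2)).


f(g(2)) = 0
g(f(2)) = -12
Difference = 12

12


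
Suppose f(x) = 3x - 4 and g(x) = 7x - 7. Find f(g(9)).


g(9) = 56
f(56) = 164

164


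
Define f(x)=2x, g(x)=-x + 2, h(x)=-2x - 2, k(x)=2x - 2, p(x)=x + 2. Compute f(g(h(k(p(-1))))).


p(-1) = 1
k(1) = 0
h(0) = -2
g(-2) = 4
f(4) = 8

8


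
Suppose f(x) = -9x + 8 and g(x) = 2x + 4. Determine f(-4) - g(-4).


48


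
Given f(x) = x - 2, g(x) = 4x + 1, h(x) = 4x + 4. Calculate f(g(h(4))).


79


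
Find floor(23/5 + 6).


23/5 = 4.6
4.6 + 6 = 10.6
floor(10.6) = 10

10


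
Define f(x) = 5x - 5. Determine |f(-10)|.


f(-10) = -55
|-55| = 55

55


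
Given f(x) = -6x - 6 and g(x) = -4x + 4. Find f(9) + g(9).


f(9) = -60
g(9) = -32
Sum = -92

-92


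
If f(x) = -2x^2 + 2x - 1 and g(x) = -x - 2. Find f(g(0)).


g(0) = -2
f(-2) = (-2)*(-2)^2 + 2*(-2) - 1 = -13

-13


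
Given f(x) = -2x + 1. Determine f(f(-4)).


f(-4) = 9
f(9) = -17

-17


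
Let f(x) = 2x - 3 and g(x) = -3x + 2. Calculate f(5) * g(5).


f(5) = 7
g(5) = -13
Product = -91

-91


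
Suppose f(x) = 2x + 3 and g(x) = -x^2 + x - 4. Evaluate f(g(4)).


g(4) = -16
f(-16) = -29

-29


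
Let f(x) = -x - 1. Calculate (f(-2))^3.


1


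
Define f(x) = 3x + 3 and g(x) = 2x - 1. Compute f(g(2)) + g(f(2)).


f(g(2)) = 12
g(f(2)) = 17
Sum = 29

29


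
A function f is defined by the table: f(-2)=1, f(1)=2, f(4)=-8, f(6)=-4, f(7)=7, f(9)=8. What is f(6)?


Reading from the table at x = 6

-4


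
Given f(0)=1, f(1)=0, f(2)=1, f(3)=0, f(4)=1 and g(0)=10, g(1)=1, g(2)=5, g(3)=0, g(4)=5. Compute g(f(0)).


f(0) = 1
g(1) = 1

1


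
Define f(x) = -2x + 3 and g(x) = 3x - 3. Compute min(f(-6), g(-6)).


f(-6) = 15
g(-6) = -21
min = -21

-21


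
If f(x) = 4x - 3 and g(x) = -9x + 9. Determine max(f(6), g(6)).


f(6) = 21
g(6) = -45
max = 21

21


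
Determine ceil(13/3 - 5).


13/3 = 4.3333
4.3333 - 5 = -0.6667
ceil(-0.6667) = 0

0


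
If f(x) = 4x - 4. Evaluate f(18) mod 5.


f(18) = 68
68 mod 5 = 3

3


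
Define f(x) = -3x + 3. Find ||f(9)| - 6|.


f(9) = -24
|-24| = 24
|24 - 6| = 18

18


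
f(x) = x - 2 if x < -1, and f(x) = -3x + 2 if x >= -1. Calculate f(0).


0 satisfies x >= -1
f(0) = 2

2


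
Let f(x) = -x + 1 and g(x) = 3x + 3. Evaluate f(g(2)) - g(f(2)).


-8


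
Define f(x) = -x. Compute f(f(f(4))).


f(4) = -4
f(-4) = 4
f(4) = -4

-4


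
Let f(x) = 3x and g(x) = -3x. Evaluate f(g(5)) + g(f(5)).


f(g(5)) = -45
g(f(5)) = -45
Sum = -90

-90


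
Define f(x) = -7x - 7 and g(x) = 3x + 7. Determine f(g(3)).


-119


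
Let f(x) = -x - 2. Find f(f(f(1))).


f(1) = -3
f(-3) = 1
f(1) = -3

-3


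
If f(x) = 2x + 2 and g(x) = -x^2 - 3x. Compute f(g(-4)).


g(-4) = -4
f(-4) = -6

-6


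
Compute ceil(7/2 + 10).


7/2 = 3.5
3.5 + 10 = 13.5
ceil(13.5) = 14

14


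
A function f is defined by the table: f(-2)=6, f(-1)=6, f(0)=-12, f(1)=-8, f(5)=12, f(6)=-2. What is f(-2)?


Reading from the table at x = -2

6


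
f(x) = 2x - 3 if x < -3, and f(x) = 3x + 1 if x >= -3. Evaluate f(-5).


-5 satisfies x < -3
f(-5) = -13

-13


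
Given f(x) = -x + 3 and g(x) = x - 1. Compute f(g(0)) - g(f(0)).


f(g(0)) = 4
g(f(0)) = 2
Difference = 2

2


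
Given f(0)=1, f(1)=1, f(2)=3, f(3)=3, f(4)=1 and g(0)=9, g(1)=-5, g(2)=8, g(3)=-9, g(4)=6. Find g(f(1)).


f(1) = 1
g(1) = -5

-5


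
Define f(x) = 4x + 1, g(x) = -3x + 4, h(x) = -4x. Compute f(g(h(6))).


h(6) = -24
g(-24) = 76
f(76) = 305

305


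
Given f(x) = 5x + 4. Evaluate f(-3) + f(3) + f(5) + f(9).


86


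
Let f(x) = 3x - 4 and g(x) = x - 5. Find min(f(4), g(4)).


f(4) = 8
g(4) = -1
min = -1

-1


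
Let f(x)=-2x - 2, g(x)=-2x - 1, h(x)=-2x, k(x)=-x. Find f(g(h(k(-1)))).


-8


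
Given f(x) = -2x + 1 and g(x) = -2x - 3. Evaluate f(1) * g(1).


f(1) = -1
g(1) = -5
Product = 5

5


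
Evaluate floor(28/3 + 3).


28/3 = 9.3333
9.3333 + 3 = 12.3333
floor(12.3333) = 12

12


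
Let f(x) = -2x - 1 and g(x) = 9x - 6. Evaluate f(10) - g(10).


f(10) = -21
g(10) = 84
Difference = -105

-105


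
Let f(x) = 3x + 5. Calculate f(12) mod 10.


f(12) = 41
41 mod 10 = 1

1


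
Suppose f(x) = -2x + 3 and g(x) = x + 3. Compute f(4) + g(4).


f(4) = -5
g(4) = 7
Sum = 2

2


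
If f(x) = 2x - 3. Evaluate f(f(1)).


-5


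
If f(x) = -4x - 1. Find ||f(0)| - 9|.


8


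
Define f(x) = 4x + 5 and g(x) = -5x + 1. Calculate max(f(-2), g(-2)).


f(-2) = -3
g(-2) = 11
max = 11

11


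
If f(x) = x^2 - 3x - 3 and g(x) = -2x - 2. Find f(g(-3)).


g(-3) = 4
f(4) = 1*(4)^2 - 3*(4) - 3 = 1

1


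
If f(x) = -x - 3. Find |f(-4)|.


f(-4) = 1
|1| = 1

1


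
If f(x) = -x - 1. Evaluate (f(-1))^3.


0


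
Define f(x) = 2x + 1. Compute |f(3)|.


f(3) = 7
|7| = 7

7


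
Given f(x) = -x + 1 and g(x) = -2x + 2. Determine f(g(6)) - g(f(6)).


f(g(6)) = 11
g(f(6)) = 12
Difference = -1

-1


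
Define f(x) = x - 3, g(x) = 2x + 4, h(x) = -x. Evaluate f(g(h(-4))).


h(-4) = 4
g(4) = 12
f(12) = 9

9


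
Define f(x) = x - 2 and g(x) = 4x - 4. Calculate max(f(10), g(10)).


f(10) = 8
g(10) = 36
max = 36

36


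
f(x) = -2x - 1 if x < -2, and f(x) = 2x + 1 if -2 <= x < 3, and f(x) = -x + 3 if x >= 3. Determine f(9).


9 satisfies x >= 3
f(9) = -6

-6


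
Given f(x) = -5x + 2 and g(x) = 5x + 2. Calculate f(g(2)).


g(2) = 12
f(12) = -58

-58


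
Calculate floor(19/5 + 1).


19/5 = 3.8
3.8 + 1 = 4.8
floor(4.8) = 4

4


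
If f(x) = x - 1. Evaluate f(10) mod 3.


0


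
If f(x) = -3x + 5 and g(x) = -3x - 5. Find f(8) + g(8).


f(8) = -19
g(8) = -29
Sum = -48

-48


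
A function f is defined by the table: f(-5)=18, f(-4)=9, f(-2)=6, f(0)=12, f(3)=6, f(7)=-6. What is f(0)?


Reading from the table at x = 0

12


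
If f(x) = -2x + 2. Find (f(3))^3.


-64


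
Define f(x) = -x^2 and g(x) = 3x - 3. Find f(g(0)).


g(0) = -3
f(-3) = (-1)*(-3)^2 = -9

-9


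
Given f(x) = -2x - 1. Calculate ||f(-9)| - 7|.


f(-9) = 17
|17| = 17
|17 - 7| = 10

10


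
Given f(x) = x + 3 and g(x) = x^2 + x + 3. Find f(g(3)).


g(3) = 15
f(15) = 18

18


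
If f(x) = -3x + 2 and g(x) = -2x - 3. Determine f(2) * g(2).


f(2) = -4
g(2) = -7
Product = 28

28


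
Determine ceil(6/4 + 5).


6/4 = 1.5
1.5 + 5 = 6.5
ceil(6.5) = 7

7


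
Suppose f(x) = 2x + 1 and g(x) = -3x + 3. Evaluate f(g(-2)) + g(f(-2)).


f(g(-2)) = 19
g(f(-2)) = 12
Sum = 31

31


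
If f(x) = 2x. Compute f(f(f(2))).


f(2) = 4
f(4) = 8
f(8) = 16

16


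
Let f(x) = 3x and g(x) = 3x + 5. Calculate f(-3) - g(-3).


f(-3) = -9
g(-3) = -4
Difference = -5

-5


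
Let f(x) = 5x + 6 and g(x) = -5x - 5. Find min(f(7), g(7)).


f(7) = 41
g(7) = -40
min = -40

-40


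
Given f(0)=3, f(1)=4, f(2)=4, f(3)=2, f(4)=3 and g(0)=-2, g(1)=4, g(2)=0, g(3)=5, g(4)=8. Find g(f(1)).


f(1) = 4
g(4) = 8

8


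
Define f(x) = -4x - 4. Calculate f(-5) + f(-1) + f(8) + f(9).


f(-5) = 16
f(-1) = 0
f(8) = -36
f(9) = -40
Sum = -60

-60


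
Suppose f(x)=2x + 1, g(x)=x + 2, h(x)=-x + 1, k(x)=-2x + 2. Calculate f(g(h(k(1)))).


k(1) = 0
h(0) = 1
g(1) = 3
f(3) = 7

7


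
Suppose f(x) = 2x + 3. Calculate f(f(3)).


21


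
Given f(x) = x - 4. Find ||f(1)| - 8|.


5


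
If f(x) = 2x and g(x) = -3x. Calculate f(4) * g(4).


f(4) = 8
g(4) = -12
Product = -96

-96


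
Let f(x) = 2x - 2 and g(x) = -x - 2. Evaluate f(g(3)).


g(3) = -5
f(-5) = -12

-12


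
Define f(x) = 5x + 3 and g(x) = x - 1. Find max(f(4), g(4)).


f(4) = 23
g(4) = 3
max = 23

23


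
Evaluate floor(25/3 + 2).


10


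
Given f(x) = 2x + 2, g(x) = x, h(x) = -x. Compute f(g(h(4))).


h(4) = -4
g(-4) = -4
f(-4) = -6

-6


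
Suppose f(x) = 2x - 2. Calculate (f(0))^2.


f(0) = -2
(-2)^2 = 4

4


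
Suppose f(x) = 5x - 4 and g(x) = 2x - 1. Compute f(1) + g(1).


2


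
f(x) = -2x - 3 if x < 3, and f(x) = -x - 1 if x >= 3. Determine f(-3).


-3 satisfies x < 3
f(-3) = 3

3


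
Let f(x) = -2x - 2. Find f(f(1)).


f(1) = -4
f(-4) = 6

6


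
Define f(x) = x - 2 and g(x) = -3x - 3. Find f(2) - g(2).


f(2) = 0
g(2) = -9
Difference = 9

9


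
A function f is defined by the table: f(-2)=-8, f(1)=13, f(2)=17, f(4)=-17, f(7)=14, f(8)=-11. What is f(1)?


13


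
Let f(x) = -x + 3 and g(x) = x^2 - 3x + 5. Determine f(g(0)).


-2


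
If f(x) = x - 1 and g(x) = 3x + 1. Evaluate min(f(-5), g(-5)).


f(-5) = -6
g(-5) = -14
min = -14

-14


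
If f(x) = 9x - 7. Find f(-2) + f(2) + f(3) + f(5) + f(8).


f(-2) = -25
f(2) = 11
f(3) = 20
f(5) = 38
f(8) = 65
Sum = 109

109


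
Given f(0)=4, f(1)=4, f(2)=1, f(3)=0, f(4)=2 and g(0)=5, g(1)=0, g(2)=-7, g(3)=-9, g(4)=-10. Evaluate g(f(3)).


5


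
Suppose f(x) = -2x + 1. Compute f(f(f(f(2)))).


f(2) = -3
f(-3) = 7
f(7) = -13
f(-13) = 27

27


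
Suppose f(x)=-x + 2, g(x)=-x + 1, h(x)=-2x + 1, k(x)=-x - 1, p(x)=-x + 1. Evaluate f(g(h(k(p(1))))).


p(1) = 0
k(0) = -1
h(-1) = 3
g(3) = -2
f(-2) = 4

4


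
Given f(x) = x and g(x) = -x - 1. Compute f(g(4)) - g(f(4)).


0


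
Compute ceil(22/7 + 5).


9


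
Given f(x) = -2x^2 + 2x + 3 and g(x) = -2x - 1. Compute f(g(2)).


g(2) = -5
f(-5) = (-2)*(-5)^2 + 2*(-5) + 3 = -57

-57


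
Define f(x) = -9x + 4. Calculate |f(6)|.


f(6) = -50
|-50| = 50

50


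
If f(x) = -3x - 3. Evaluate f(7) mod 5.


f(7) = -24
-24 mod 5 = 1

1


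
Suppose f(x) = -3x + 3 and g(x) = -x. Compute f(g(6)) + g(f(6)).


36


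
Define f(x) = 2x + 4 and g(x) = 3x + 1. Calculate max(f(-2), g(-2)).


f(-2) = 0
g(-2) = -5
max = 0

0


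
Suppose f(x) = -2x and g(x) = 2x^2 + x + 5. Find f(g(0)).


-10


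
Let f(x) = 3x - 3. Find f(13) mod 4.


0


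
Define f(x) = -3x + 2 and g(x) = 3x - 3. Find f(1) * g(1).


f(1) = -1
g(1) = 0
Product = 0

0


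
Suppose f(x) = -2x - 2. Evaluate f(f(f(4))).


f(4) = -10
f(-10) = 18
f(18) = -38

-38


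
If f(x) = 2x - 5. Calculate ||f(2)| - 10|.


9


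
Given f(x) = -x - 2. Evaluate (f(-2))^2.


f(-2) = 0
(0)^2 = 0

0


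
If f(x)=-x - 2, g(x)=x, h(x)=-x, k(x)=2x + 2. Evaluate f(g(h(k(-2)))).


-4


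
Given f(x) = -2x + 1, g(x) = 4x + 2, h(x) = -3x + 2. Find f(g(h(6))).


h(6) = -16
g(-16) = -62
f(-62) = 125

125


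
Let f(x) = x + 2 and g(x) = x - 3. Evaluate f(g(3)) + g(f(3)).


f(g(3)) = 2
g(f(3)) = 2
Sum = 4

4


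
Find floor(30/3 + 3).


30/3 = 10
10 + 3 = 13
floor(13) = 13

13


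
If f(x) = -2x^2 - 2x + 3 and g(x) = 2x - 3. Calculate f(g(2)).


g(2) = 1
f(1) = (-2)*(1)^2 - 2*(1) + 3 = -1

-1


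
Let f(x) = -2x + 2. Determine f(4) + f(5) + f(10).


f(4) = -6
f(5) = -8
f(10) = -18
Sum = -32

-32


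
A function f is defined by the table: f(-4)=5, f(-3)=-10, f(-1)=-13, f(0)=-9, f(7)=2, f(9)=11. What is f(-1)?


Reading from the table at x = -1

-13


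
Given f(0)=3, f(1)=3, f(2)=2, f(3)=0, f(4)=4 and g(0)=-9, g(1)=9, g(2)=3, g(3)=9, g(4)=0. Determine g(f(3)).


f(3) = 0
g(0) = -9

-9


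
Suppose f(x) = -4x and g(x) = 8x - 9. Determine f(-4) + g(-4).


f(-4) = 16
g(-4) = -41
Sum = -25

-25


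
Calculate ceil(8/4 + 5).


8/4 = 2
2 + 5 = 7
ceil(7) = 7

7


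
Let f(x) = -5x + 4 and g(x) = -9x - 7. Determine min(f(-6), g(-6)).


f(-6) = 34
g(-6) = 47
min = 34

34


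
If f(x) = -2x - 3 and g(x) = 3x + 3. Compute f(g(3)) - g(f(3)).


f(g(3)) = -27
g(f(3)) = -24
Difference = -3

-3


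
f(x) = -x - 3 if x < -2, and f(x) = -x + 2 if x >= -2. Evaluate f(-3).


-3 satisfies x < -2
f(-3) = 0

0


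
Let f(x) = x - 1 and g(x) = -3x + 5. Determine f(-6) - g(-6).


-30


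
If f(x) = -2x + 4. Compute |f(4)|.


f(4) = -4
|-4| = 4

4


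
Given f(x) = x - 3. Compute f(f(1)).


f(1) = -2
f(-2) = -5

-5


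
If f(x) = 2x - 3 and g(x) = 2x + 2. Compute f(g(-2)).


g(-2) = -2
f(-2) = -7

-7


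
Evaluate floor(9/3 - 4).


-1


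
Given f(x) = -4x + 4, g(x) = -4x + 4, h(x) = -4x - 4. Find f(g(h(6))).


h(6) = -28
g(-28) = 116
f(116) = -460

-460


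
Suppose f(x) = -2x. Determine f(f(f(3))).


f(3) = -6
f(-6) = 12
f(12) = -24

-24


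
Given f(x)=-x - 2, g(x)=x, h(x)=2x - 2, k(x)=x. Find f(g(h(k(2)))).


k(2) = 2
h(2) = 2
g(2) = 2
f(2) = -4

-4


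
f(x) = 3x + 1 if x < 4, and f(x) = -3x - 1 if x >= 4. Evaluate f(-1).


-1 satisfies x < 4
f(-1) = -2

-2


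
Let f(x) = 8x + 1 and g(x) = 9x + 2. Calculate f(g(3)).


g(3) = 29
f(29) = 233

233


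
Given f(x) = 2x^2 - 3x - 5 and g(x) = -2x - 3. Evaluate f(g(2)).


g(2) = -7
f(-7) = 2*(-7)^2 - 3*(-7) - 5 = 114

114


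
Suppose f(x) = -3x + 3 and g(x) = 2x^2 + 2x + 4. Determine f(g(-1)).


-9


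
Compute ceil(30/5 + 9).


30/5 = 6
6 + 9 = 15
ceil(15) = 15

15


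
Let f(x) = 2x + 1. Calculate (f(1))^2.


9


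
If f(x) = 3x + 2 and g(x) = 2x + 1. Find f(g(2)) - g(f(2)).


f(g(2)) = 17
g(f(2)) = 17
Difference = 0

0


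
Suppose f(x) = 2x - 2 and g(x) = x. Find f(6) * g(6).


f(6) = 10
g(6) = 6
Product = 60

60


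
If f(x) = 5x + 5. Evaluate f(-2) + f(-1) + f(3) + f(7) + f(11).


f(-2) = -5
f(-1) = 0
f(3) = 20
f(7) = 40
f(11) = 60
Sum = 115

115


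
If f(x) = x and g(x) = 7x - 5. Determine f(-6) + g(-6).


f(-6) = -6
g(-6) = -47
Sum = -53

-53


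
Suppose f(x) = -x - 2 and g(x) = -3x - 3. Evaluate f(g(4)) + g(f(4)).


f(g(4)) = 13
g(f(4)) = 15
Sum = 28

28


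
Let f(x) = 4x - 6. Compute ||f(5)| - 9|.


5


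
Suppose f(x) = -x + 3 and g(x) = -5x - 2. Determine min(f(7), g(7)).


-37


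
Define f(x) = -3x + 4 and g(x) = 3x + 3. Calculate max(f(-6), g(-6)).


f(-6) = 22
g(-6) = -15
max = 22

22


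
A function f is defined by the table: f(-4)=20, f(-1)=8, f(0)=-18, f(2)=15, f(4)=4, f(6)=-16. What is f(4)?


Reading from the table at x = 4

4


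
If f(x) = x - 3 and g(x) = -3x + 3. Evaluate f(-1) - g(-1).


f(-1) = -4
g(-1) = 6
Difference = -10

-10


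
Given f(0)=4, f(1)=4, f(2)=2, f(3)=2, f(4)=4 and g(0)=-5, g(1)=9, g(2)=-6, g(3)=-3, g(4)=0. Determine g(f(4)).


f(4) = 4
g(4) = 0

0


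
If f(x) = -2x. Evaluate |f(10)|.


f(10) = -20
|-20| = 20

20


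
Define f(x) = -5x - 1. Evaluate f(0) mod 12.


f(0) = -1
-1 mod 12 = 11

11


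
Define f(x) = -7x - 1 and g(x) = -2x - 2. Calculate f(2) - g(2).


f(2) = -15
g(2) = -6
Difference = -9

-9


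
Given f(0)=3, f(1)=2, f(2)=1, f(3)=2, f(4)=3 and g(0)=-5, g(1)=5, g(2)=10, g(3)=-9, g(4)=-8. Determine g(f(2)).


f(2) = 1
g(1) = 5

5


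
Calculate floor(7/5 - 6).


7/5 = 1.4
1.4 - 6 = -4.6
floor(-4.6) = -5

-5


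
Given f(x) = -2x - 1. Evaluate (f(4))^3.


f(4) = -9
(-9)^3 = -729

-729


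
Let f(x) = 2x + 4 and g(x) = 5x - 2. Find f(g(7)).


g(7) = 33
f(33) = 70

70


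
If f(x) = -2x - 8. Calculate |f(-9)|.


f(-9) = 10
|10| = 10

10


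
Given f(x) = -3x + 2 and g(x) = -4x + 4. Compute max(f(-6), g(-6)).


28


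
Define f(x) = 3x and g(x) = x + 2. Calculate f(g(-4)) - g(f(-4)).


f(g(-4)) = -6
g(f(-4)) = -10
Difference = 4

4


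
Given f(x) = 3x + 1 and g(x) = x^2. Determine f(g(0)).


g(0) = 0
f(0) = 1

1


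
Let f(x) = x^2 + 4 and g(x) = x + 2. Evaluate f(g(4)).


40


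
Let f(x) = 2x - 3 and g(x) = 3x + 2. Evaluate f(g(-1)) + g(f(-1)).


f(g(-1)) = -5
g(f(-1)) = -13
Sum = -18

-18


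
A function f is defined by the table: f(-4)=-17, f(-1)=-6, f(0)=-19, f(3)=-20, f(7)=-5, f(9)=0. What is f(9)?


0


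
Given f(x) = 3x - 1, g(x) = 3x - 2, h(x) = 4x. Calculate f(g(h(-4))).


h(-4) = -16
g(-16) = -50
f(-50) = -151

-151


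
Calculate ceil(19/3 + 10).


19/3 = 6.3333
6.3333 + 10 = 16.3333
ceil(16.3333) = 17

17


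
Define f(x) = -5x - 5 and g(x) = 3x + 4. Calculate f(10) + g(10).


-21


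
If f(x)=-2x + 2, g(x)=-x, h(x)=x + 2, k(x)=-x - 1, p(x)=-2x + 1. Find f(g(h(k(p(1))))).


p(1) = -1
k(-1) = 0
h(0) = 2
g(2) = -2
f(-2) = 6

6


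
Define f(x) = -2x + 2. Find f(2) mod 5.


3


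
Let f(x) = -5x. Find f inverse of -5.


Solve -5x = -5
x = (-5) / (-5) = 1

1


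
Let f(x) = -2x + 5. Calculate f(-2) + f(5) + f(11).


f(-2) = 9
f(5) = -5
f(11) = -17
Sum = -13

-13


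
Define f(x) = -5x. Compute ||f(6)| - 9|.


f(6) = -30
|-30| = 30
|30 - 9| = 21

21


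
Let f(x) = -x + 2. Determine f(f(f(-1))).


f(-1) = 3
f(3) = -1
f(-1) = 3

3


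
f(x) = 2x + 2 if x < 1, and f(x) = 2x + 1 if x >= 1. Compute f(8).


8 satisfies x >= 1
f(8) = 17

17
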